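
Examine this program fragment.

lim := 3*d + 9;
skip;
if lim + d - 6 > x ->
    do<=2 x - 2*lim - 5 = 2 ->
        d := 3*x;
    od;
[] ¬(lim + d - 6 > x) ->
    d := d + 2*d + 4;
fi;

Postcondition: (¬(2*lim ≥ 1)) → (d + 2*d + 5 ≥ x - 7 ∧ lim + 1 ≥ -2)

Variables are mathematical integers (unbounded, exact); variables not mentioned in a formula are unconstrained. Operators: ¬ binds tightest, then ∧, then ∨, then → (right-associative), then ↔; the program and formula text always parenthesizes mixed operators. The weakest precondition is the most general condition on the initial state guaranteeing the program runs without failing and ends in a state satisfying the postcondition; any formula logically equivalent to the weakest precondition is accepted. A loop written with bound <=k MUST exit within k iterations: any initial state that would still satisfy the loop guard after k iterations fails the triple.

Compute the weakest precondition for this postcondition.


Working backward. After the program, the postcondition (¬(2*lim ≥ 1)) → (d + 2*d + 5 ≥ x - 7 ∧ lim + 1 ≥ -2) must hold; in canonical form it is (¬(2*lim ≥ 1)) → (3*d ≥ x - 12 ∧ lim ≥ -3).
Then branch requires (x = 2*lim + 7 → ((x = 2*lim + 7 → ((¬(x = 2*lim + 7)) ∧ ((¬(2*lim ≥ 1)) → (8*x ≥ -12 ∧ lim ≥ -3)))) ∧ ((¬(x = 2*lim + 7)) → ((¬(2*lim ≥ 1)) → (8*x ≥ -12 ∧ lim ≥ -3))))) ∧ ((¬(x = 2*lim + 7)) → ((¬(2*lim ≥ 1)) → (3*d ≥ x - 12 ∧ lim ≥ -3))); else branch requires (¬(2*lim ≥ 1)) → (9*d ≥ x - 24 ∧ lim ≥ -3).
Before the if: (d + lim > x + 6 → ((x = 2*lim + 7 → ((x = 2*lim + 7 → ((¬(x = 2*lim + 7)) ∧ ((¬(2*lim ≥ 1)) → (8*x ≥ -12 ∧ lim ≥ -3)))) ∧ ((¬(x = 2*lim + 7)) → ((¬(2*lim ≥ 1)) → (8*x ≥ -12 ∧ lim ≥ -3))))) ∧ ((¬(x = 2*lim + 7)) → ((¬(2*lim ≥ 1)) → (3*d ≥ x - 12 ∧ lim ≥ -3))))) ∧ ((¬(d + lim > x + 6)) → ((¬(2*lim ≥ 1)) → (9*d ≥ x - 24 ∧ lim ≥ -3)))
Before skip: (d + lim > x + 6 → ((x = 2*lim + 7 → ((x = 2*lim + 7 → ((¬(x = 2*lim + 7)) ∧ ((¬(2*lim ≥ 1)) → (8*x ≥ -12 ∧ lim ≥ -3)))) ∧ ((¬(x = 2*lim + 7)) → ((¬(2*lim ≥ 1)) → (8*x ≥ -12 ∧ lim ≥ -3))))) ∧ ((¬(x = 2*lim + 7)) → ((¬(2*lim ≥ 1)) → (3*d ≥ x - 12 ∧ lim ≥ -3))))) ∧ ((¬(d + lim > x + 6)) → ((¬(2*lim ≥ 1)) → (9*d ≥ x - 24 ∧ lim ≥ -3)))
Before lim := 3*d + 9: (4*d > x - 3 → ((x = 6*d + 25 → ((x = 6*d + 25 → ((¬(x = 6*d + 25)) ∧ ((¬(6*d ≥ -17)) → (8*x ≥ -12 ∧ 3*d ≥ -12)))) ∧ ((¬(x = 6*d + 25)) → ((¬(6*d ≥ -17)) → (8*x ≥ -12 ∧ 3*d ≥ -12))))) ∧ ((¬(x = 6*d + 25)) → ((¬(6*d ≥ -17)) → (3*d ≥ x - 12 ∧ 3*d ≥ -12))))) ∧ ((¬(4*d > x - 3)) → ((¬(6*d ≥ -17)) → (9*d ≥ x - 24 ∧ 3*d ≥ -12)))
Answer: WP = (4*d > x - 3 → ((x = 6*d + 25 → ((x = 6*d + 25 → ((¬(x = 6*d + 25)) ∧ ((¬(6*d ≥ -17)) → (8*x ≥ -12 ∧ 3*d ≥ -12)))) ∧ ((¬(x = 6*d + 25)) → ((¬(6*d ≥ -17)) → (8*x ≥ -12 ∧ 3*d ≥ -12))))) ∧ ((¬(x = 6*d + 25)) → ((¬(6*d ≥ -17)) → (3*d ≥ x - 12 ∧ 3*d ≥ -12))))) ∧ ((¬(4*d > x - 3)) → ((¬(6*d ≥ -17)) → (9*d ≥ x - 24 ∧ 3*d ≥ -12)))


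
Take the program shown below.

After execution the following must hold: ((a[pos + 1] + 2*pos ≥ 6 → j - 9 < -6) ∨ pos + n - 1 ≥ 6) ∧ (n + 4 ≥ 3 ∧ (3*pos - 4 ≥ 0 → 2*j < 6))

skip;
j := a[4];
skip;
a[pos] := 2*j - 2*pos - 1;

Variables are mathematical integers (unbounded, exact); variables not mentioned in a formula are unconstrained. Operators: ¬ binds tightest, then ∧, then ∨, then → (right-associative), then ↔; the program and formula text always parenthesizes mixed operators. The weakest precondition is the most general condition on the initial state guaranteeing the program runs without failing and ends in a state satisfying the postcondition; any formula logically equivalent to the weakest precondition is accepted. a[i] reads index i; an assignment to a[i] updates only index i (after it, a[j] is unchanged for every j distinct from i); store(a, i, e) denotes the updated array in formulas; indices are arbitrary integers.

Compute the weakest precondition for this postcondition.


Working backward. After the program, the postcondition ((a[pos + 1] + 2*pos ≥ 6 → j - 9 < -6) ∨ pos + n - 1 ≥ 6) ∧ (n + 4 ≥ 3 ∧ (3*pos - 4 ≥ 0 → 2*j < 6)) must hold; in canonical form it is ((a[pos + 1] + 2*pos ≥ 6 → j < 3) ∨ n + pos ≥ 7) ∧ n ≥ -1 ∧ (3*pos ≥ 4 → 2*j < 6).
Before a[pos] := 2*j - 2*pos - 1: ((store(a, pos, 2*j - 2*pos - 1)[pos + 1] + 2*pos ≥ 6 → j < 3) ∨ n + pos ≥ 7) ∧ n ≥ -1 ∧ (3*pos ≥ 4 → 2*j < 6)
Before skip: ((store(a, pos, 2*j - 2*pos - 1)[pos + 1] + 2*pos ≥ 6 → j < 3) ∨ n + pos ≥ 7) ∧ n ≥ -1 ∧ (3*pos ≥ 4 → 2*j < 6)
Before j := a[4]: ((store(a, pos, 2*a[4] - 2*pos - 1)[pos + 1] + 2*pos ≥ 6 → a[4] < 3) ∨ n + pos ≥ 7) ∧ n ≥ -1 ∧ (3*pos ≥ 4 → 2*a[4] < 6)
Before skip: ((store(a, pos, 2*a[4] - 2*pos - 1)[pos + 1] + 2*pos ≥ 6 → a[4] < 3) ∨ n + pos ≥ 7) ∧ n ≥ -1 ∧ (3*pos ≥ 4 → 2*a[4] < 6)
Answer: WP = ((store(a, pos, 2*a[4] - 2*pos - 1)[pos + 1] + 2*pos ≥ 6 → a[4] < 3) ∨ n + pos ≥ 7) ∧ n ≥ -1 ∧ (3*pos ≥ 4 → 2*a[4] < 6)


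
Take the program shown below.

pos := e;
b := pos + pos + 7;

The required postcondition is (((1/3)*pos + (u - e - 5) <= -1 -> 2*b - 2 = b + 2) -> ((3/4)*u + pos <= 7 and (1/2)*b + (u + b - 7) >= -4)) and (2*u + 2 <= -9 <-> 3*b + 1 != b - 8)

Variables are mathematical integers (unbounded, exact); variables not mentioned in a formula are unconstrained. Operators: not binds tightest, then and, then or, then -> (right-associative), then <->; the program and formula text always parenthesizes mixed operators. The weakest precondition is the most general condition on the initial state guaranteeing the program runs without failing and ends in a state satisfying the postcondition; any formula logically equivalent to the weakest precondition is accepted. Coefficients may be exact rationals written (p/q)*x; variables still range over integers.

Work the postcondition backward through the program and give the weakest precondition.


Working backward. After the program, the postcondition (((1/3)*pos + (u - e - 5) <= -1 -> 2*b - 2 = b + 2) -> ((3/4)*u + pos <= 7 and (1/2)*b + (u + b - 7) >= -4)) and (2*u + 2 <= -9 <-> 3*b + 1 != b - 8) must hold; in canonical form it is (((1/3)*pos + u <= e + 4 -> b = 4) -> (pos + (3/4)*u <= 7 and (3/2)*b + u >= 3)) and (2*u <= -11 <-> 2*b != -9).
Before b := pos + pos + 7: (((1/3)*pos + u <= e + 4 -> 2*pos = -3) -> (pos + (3/4)*u <= 7 and 3*pos + u >= -15/2)) and (2*u <= -11 <-> 4*pos != -23)
Before pos := e: ((u <= (2/3)*e + 4 -> 2*e = -3) -> (e + (3/4)*u <= 7 and 3*e + u >= -15/2)) and (2*u <= -11 <-> 4*e != -23)
Answer: WP = ((u <= (2/3)*e + 4 -> 2*e = -3) -> (e + (3/4)*u <= 7 and 3*e + u >= -15/2)) and (2*u <= -11 <-> 4*e != -23)


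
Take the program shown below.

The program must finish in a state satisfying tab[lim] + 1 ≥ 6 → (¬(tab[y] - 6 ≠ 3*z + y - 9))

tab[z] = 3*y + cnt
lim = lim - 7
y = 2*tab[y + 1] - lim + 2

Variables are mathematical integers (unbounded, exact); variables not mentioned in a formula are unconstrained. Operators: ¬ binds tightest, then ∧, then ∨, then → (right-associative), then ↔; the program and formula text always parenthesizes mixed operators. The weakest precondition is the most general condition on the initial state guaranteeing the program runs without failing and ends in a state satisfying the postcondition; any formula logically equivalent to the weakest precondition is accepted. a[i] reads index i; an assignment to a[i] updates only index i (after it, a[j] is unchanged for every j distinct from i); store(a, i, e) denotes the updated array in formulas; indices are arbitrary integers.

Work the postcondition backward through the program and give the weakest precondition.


Working backward. After the program, the postcondition tab[lim] + 1 ≥ 6 → (¬(tab[y] - 6 ≠ 3*z + y - 9)) must hold; in canonical form it is tab[lim] ≥ 5 → (¬(tab[y] ≠ y + 3*z - 3)).
Before y := 2*tab[y + 1] - lim + 2: tab[lim] ≥ 5 → (¬(tab[2*tab[y + 1] - lim + 2] + lim ≠ 2*tab[y + 1] + 3*z - 1))
Before lim := lim - 7: tab[lim - 7] ≥ 5 → (¬(tab[2*tab[y + 1] - lim + 9] + lim ≠ 2*tab[y + 1] + 3*z + 6))
Before tab[z] := 3*y + cnt: store(tab, z, cnt + 3*y)[lim - 7] ≥ 5 → (¬(store(tab, z, cnt + 3*y)[2*store(tab, z, cnt + 3*y)[y + 1] - lim + 9] + lim ≠ 2*store(tab, z, cnt + 3*y)[y + 1] + 3*z + 6))
Answer: WP = store(tab, z, cnt + 3*y)[lim - 7] ≥ 5 → (¬(store(tab, z, cnt + 3*y)[2*store(tab, z, cnt + 3*y)[y + 1] - lim + 9] + lim ≠ 2*store(tab, z, cnt + 3*y)[y + 1] + 3*z + 6))


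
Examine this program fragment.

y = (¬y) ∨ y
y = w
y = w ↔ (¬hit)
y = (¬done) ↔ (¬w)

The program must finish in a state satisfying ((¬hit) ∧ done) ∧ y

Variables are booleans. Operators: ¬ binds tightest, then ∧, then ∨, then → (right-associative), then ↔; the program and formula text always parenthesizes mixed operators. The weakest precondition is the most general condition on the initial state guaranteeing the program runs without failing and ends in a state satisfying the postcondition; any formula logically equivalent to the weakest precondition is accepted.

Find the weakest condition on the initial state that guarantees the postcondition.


Working backward. After the program, the postcondition ((¬hit) ∧ done) ∧ y must hold; in canonical form it is (¬hit) ∧ done ∧ y.
Before y := (¬done) ↔ (¬w): (¬hit) ∧ done ∧ ((¬done) ↔ (¬w))
Before y := w ↔ (¬hit): (¬hit) ∧ done ∧ ((¬done) ↔ (¬w))
Before y := w: (¬hit) ∧ done ∧ ((¬done) ↔ (¬w))
Before y := (¬y) ∨ y: (¬hit) ∧ done ∧ ((¬done) ↔ (¬w))
Answer: WP = (¬hit) ∧ done ∧ ((¬done) ↔ (¬w))


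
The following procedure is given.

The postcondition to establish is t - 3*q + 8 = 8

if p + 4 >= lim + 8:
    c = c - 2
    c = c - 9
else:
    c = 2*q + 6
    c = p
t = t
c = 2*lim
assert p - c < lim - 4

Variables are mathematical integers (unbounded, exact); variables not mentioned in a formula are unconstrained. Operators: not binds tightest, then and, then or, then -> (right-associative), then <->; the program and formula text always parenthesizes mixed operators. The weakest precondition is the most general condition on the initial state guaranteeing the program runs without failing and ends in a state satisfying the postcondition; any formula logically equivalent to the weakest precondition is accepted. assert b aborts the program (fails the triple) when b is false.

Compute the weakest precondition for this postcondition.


Working backward. After the program, the postcondition t - 3*q + 8 = 8 must hold; in canonical form it is t = 3*q.
Before assert p - c < lim - 4: p < c + lim - 4 and t = 3*q
Before c := 2*lim: p < 3*lim - 4 and t = 3*q
Before t := t: p < 3*lim - 4 and t = 3*q
Then branch requires p < 3*lim - 4 and t = 3*q; else branch requires p < 3*lim - 4 and t = 3*q.
Before the if: (p >= lim + 4 -> (p < 3*lim - 4 and t = 3*q)) and ((not (p >= lim + 4)) -> (p < 3*lim - 4 and t = 3*q))
Answer: WP = (p >= lim + 4 -> (p < 3*lim - 4 and t = 3*q)) and ((not (p >= lim + 4)) -> (p < 3*lim - 4 and t = 3*q))


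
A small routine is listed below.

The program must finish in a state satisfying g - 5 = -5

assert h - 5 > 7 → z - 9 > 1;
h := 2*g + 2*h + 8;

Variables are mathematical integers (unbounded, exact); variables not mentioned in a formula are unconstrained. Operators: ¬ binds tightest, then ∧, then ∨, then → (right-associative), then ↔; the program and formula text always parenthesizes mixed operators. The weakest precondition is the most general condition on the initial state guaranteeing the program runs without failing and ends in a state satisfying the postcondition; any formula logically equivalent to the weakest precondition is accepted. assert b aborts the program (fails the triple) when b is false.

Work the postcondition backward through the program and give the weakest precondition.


Working backward. After the program, the postcondition g - 5 = -5 must hold; in canonical form it is g = 0.
Before h := 2*g + 2*h + 8: g = 0
Before assert h - 5 > 7 → z - 9 > 1: (h > 12 → z > 10) ∧ g = 0
Answer: WP = (h > 12 → z > 10) ∧ g = 0


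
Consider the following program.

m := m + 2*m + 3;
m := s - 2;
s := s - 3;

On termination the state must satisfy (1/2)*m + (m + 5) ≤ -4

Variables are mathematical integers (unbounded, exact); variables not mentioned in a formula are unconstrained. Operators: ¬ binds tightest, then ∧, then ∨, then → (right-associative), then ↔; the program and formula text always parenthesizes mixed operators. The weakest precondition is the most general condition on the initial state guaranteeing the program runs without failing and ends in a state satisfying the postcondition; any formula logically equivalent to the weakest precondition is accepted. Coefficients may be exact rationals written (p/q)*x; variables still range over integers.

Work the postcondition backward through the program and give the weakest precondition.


Working backward. After the program, the postcondition (1/2)*m + (m + 5) ≤ -4 must hold; in canonical form it is (3/2)*m ≤ -9.
Before s := s - 3: (3/2)*m ≤ -9
Before m := s - 2: (3/2)*s ≤ -6
Before m := m + 2*m + 3: (3/2)*s ≤ -6
Answer: WP = (3/2)*s ≤ -6


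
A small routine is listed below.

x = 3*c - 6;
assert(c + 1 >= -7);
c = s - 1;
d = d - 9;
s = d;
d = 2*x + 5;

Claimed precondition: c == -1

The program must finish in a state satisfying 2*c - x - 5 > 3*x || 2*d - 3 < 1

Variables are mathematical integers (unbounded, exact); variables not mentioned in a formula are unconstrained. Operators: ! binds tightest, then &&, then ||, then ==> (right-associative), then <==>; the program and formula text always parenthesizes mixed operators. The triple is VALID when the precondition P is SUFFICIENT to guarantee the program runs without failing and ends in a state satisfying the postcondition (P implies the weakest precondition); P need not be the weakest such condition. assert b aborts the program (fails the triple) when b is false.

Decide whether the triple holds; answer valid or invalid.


Working backward. After the program, the postcondition 2*c - x - 5 > 3*x || 2*d - 3 < 1 must hold; in canonical form it is 2*c > 4*x + 5 || 2*d < 4.
Before d := 2*x + 5: 2*c > 4*x + 5 || 4*x < -6
Before s := d: 2*c > 4*x + 5 || 4*x < -6
Before d := d - 9: 2*c > 4*x + 5 || 4*x < -6
Before c := s - 1: 2*s > 4*x + 7 || 4*x < -6
Before assert c + 1 >= -7: c >= -8 && (2*s > 4*x + 7 || 4*x < -6)
Before x := 3*c - 6: c >= -8 && (2*s > 12*c - 17 || 12*c < 18)
The weakest precondition is c >= -8 && (2*s > 12*c - 17 || 12*c < 18).
Check whether c == -1 implies it.
Every state satisfying the precondition satisfies the weakest precondition: the implication holds.
Answer: valid


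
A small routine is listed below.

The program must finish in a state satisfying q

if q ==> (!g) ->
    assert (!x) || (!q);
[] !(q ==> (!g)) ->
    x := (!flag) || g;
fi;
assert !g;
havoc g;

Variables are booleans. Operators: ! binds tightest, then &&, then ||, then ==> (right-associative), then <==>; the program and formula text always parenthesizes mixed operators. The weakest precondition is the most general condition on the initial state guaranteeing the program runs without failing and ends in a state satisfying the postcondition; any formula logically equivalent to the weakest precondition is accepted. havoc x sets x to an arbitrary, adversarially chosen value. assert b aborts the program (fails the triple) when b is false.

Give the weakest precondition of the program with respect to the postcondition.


Working backward. After the program, q must hold.
Before havoc g: q
Before assert !g: (!g) && q
Then branch requires ((!x) || (!q)) && (!g) && q; else branch requires (!g) && q.
Before the if: ((q ==> (!g)) ==> (((!x) || (!q)) && (!g) && q)) && ((!(q ==> (!g))) ==> ((!g) && q))
Answer: WP = ((q ==> (!g)) ==> (((!x) || (!q)) && (!g) && q)) && ((!(q ==> (!g))) ==> ((!g) && q))


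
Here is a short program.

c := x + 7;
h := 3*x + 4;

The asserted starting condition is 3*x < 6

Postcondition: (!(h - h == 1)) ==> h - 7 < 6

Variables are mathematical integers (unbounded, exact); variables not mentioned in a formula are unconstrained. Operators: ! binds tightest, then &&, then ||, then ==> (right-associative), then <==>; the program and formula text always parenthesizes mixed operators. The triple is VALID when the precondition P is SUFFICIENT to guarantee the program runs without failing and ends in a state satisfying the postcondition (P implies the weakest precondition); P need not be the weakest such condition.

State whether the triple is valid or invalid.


Working backward. After the program, the postcondition (!(h - h == 1)) ==> h - 7 < 6 must hold; in canonical form it is h < 13.
Before h := 3*x + 4: 3*x < 9
Before c := x + 7: 3*x < 9
The weakest precondition is 3*x < 9.
Check whether 3*x < 6 implies it.
Every state satisfying the precondition satisfies the weakest precondition: the implication holds.
Answer: valid


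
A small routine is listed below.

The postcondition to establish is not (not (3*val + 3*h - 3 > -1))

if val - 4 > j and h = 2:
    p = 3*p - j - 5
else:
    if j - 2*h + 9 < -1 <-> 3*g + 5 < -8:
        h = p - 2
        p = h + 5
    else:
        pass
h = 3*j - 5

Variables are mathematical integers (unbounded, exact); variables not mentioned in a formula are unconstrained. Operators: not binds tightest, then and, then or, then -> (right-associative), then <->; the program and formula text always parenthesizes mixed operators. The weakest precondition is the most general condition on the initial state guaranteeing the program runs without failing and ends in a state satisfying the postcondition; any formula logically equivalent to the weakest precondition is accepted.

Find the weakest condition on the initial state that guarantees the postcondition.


Working backward. After the program, the postcondition not (not (3*val + 3*h - 3 > -1)) must hold; in canonical form it is 3*h + 3*val > 2.
Before h := 3*j - 5: 9*j + 3*val > 17
Then branch requires 9*j + 3*val > 17; else branch requires ((j < 2*h - 10 <-> 3*g < -13) -> 9*j + 3*val > 17) and ((not (j < 2*h - 10 <-> 3*g < -13)) -> 9*j + 3*val > 17).
Before the if: ((val > j + 4 and h = 2) -> 9*j + 3*val > 17) and ((not (val > j + 4 and h = 2)) -> (((j < 2*h - 10 <-> 3*g < -13) -> 9*j + 3*val > 17) and ((not (j < 2*h - 10 <-> 3*g < -13)) -> 9*j + 3*val > 17)))
Answer: WP = ((val > j + 4 and h = 2) -> 9*j + 3*val > 17) and ((not (val > j + 4 and h = 2)) -> (((j < 2*h - 10 <-> 3*g < -13) -> 9*j + 3*val > 17) and ((not (j < 2*h - 10 <-> 3*g < -13)) -> 9*j + 3*val > 17)))


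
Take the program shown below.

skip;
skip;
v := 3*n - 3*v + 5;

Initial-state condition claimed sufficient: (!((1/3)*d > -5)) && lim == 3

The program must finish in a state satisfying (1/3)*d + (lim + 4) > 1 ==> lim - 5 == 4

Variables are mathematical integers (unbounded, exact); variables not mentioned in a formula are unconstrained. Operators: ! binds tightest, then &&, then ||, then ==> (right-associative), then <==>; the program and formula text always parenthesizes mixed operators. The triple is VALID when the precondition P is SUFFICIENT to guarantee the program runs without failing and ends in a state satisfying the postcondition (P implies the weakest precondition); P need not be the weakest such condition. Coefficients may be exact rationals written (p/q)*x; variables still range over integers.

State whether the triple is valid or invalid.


Working backward. After the program, the postcondition (1/3)*d + (lim + 4) > 1 ==> lim - 5 == 4 must hold; in canonical form it is (1/3)*d + lim > -3 ==> lim == 9.
Before v := 3*n - 3*v + 5: (1/3)*d + lim > -3 ==> lim == 9
Before skip: (1/3)*d + lim > -3 ==> lim == 9
Before skip: (1/3)*d + lim > -3 ==> lim == 9
The weakest precondition is (1/3)*d + lim > -3 ==> lim == 9.
Check whether (!((1/3)*d > -5)) && lim == 3 implies it.
Countermodel: at the initial state d = -17, lim = 3, the precondition holds but the weakest precondition fails.
Answer: invalid


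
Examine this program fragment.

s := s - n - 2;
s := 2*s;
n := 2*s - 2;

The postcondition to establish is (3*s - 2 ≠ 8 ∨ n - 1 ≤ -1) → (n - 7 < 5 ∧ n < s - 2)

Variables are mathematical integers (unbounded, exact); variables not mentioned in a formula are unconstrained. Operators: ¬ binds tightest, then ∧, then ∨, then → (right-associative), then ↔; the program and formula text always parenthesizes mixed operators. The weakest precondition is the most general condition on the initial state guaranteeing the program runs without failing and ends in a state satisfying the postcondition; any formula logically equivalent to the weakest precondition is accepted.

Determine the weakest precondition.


Working backward. After the program, the postcondition (3*s - 2 ≠ 8 ∨ n - 1 ≤ -1) → (n - 7 < 5 ∧ n < s - 2) must hold; in canonical form it is (3*s ≠ 10 ∨ n ≤ 0) → (n < 12 ∧ n < s - 2).
Before n := 2*s - 2: (3*s ≠ 10 ∨ 2*s ≤ 2) → (2*s < 14 ∧ s < 0)
Before s := 2*s: (6*s ≠ 10 ∨ 4*s ≤ 2) → (4*s < 14 ∧ 2*s < 0)
Before s := s - n - 2: (6*s ≠ 6*n + 22 ∨ 4*s ≤ 4*n + 10) → (4*s < 4*n + 22 ∧ 2*s < 2*n + 4)
Answer: WP = (6*s ≠ 6*n + 22 ∨ 4*s ≤ 4*n + 10) → (4*s < 4*n + 22 ∧ 2*s < 2*n + 4)


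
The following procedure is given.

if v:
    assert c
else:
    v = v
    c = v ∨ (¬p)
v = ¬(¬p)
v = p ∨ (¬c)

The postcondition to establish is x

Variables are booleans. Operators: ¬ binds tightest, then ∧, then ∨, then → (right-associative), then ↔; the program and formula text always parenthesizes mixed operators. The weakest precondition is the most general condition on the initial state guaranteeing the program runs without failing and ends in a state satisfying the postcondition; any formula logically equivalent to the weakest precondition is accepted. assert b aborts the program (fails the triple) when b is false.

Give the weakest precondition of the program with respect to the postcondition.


Working backward. After the program, x must hold.
Before v := p ∨ (¬c): x
Before v := ¬(¬p): x
Then branch requires c ∧ x; else branch requires x.
Before the if: (v → (c ∧ x)) ∧ ((¬v) → x)
Answer: WP = (v → (c ∧ x)) ∧ ((¬v) → x)


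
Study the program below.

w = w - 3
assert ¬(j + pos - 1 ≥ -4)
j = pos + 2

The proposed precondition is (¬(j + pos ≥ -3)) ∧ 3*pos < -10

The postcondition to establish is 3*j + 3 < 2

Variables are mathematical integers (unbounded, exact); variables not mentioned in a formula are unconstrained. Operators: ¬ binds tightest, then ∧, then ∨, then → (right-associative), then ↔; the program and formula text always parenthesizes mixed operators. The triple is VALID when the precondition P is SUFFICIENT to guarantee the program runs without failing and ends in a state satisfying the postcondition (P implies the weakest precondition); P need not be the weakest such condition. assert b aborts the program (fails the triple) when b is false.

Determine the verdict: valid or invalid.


Working backward. After the program, the postcondition 3*j + 3 < 2 must hold; in canonical form it is 3*j < -1.
Before j := pos + 2: 3*pos < -7
Before assert ¬(j + pos - 1 ≥ -4): (¬(j + pos ≥ -3)) ∧ 3*pos < -7
Before w := w - 3: (¬(j + pos ≥ -3)) ∧ 3*pos < -7
The weakest precondition is (¬(j + pos ≥ -3)) ∧ 3*pos < -7.
Check whether (¬(j + pos ≥ -3)) ∧ 3*pos < -10 implies it.
Every state satisfying the precondition satisfies the weakest precondition: the implication holds.
Answer: valid


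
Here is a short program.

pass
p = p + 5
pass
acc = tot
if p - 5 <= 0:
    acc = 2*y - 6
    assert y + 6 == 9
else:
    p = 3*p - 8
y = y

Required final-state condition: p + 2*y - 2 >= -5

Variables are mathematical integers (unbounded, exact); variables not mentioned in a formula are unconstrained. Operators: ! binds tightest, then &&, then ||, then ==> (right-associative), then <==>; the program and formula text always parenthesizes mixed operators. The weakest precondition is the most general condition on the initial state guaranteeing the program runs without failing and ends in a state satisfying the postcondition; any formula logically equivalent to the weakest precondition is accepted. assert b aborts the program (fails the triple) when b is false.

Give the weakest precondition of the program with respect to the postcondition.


Working backward. After the program, the postcondition p + 2*y - 2 >= -5 must hold; in canonical form it is p + 2*y >= -3.
Before y := y: p + 2*y >= -3
Then branch requires y == 3 && p + 2*y >= -3; else branch requires 3*p + 2*y >= 5.
Before the if: (p <= 5 ==> (y == 3 && p + 2*y >= -3)) && ((!(p <= 5)) ==> 3*p + 2*y >= 5)
Before acc := tot: (p <= 5 ==> (y == 3 && p + 2*y >= -3)) && ((!(p <= 5)) ==> 3*p + 2*y >= 5)
Before skip: (p <= 5 ==> (y == 3 && p + 2*y >= -3)) && ((!(p <= 5)) ==> 3*p + 2*y >= 5)
Before p := p + 5: (p <= 0 ==> (y == 3 && p + 2*y >= -8)) && ((!(p <= 0)) ==> 3*p + 2*y >= -10)
Before skip: (p <= 0 ==> (y == 3 && p + 2*y >= -8)) && ((!(p <= 0)) ==> 3*p + 2*y >= -10)
Answer: WP = (p <= 0 ==> (y == 3 && p + 2*y >= -8)) && ((!(p <= 0)) ==> 3*p + 2*y >= -10)


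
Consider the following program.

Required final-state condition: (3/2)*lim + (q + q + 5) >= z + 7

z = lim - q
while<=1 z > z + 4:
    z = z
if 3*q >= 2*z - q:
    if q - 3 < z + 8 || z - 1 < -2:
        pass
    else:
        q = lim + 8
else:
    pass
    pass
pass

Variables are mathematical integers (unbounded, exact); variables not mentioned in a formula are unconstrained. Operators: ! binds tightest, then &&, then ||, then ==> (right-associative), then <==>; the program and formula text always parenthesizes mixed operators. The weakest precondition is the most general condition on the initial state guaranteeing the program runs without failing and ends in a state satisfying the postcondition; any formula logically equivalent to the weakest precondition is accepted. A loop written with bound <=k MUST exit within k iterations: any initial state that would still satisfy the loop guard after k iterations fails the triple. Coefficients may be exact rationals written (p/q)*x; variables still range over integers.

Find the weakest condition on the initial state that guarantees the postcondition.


Working backward. After the program, the postcondition (3/2)*lim + (q + q + 5) >= z + 7 must hold; in canonical form it is (3/2)*lim + 2*q >= z + 2.
Before skip: (3/2)*lim + 2*q >= z + 2
Then branch requires ((q < z + 11 || z < -1) ==> (3/2)*lim + 2*q >= z + 2) && ((!(q < z + 11 || z < -1)) ==> (7/2)*lim >= z - 14); else branch requires (3/2)*lim + 2*q >= z + 2.
Before the if: (4*q >= 2*z ==> (((q < z + 11 || z < -1) ==> (3/2)*lim + 2*q >= z + 2) && ((!(q < z + 11 || z < -1)) ==> (7/2)*lim >= z - 14))) && ((!(4*q >= 2*z)) ==> (3/2)*lim + 2*q >= z + 2)
Before the loop (bound <=1), unroll the exhaustion recursion (WP_0 = exit-now case; WP_j = one more guarded iteration, up to j = 1):
  WP_0: (4*q >= 2*z ==> (((q < z + 11 || z < -1) ==> (3/2)*lim + 2*q >= z + 2) && ((!(q < z + 11 || z < -1)) ==> (7/2)*lim >= z - 14))) && ((!(4*q >= 2*z)) ==> (3/2)*lim + 2*q >= z + 2)
  WP_1: (4*q >= 2*z ==> (((q < z + 11 || z < -1) ==> (3/2)*lim + 2*q >= z + 2) && ((!(q < z + 11 || z < -1)) ==> (7/2)*lim >= z - 14))) && ((!(4*q >= 2*z)) ==> (3/2)*lim + 2*q >= z + 2)
So before the loop: (4*q >= 2*z ==> (((q < z + 11 || z < -1) ==> (3/2)*lim + 2*q >= z + 2) && ((!(q < z + 11 || z < -1)) ==> (7/2)*lim >= z - 14))) && ((!(4*q >= 2*z)) ==> (3/2)*lim + 2*q >= z + 2)
Before z := lim - q: (6*q >= 2*lim ==> (((2*q < lim + 11 || lim < q - 1) ==> (1/2)*lim + 3*q >= 2) && ((!(2*q < lim + 11 || lim < q - 1)) ==> (5/2)*lim + q >= -14))) && ((!(6*q >= 2*lim)) ==> (1/2)*lim + 3*q >= 2)
Answer: WP = (6*q >= 2*lim ==> (((2*q < lim + 11 || lim < q - 1) ==> (1/2)*lim + 3*q >= 2) && ((!(2*q < lim + 11 || lim < q - 1)) ==> (5/2)*lim + q >= -14))) && ((!(6*q >= 2*lim)) ==> (1/2)*lim + 3*q >= 2)


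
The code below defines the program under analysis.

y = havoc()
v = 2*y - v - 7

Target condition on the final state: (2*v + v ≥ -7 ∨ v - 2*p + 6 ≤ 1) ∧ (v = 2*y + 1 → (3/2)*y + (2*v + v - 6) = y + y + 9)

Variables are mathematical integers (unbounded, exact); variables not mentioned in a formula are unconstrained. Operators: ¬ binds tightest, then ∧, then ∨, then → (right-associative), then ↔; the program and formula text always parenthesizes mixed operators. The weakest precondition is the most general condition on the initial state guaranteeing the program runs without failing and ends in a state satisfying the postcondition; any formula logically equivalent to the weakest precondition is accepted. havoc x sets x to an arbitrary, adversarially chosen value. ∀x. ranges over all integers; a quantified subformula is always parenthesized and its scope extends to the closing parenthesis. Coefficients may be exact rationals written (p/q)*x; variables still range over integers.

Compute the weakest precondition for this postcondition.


Working backward. After the program, the postcondition (2*v + v ≥ -7 ∨ v - 2*p + 6 ≤ 1) ∧ (v = 2*y + 1 → (3/2)*y + (2*v + v - 6) = y + y + 9) must hold; in canonical form it is (3*v ≥ -7 ∨ v ≤ 2*p - 5) ∧ (v = 2*y + 1 → 3*v = (1/2)*y + 15).
Before v := 2*y - v - 7: (6*y ≥ 3*v + 14 ∨ 2*y ≤ 2*p + v + 2) ∧ (v = -8 → (11/2)*y = 3*v + 36)
Before havoc y: ∀y_1. ((6*y_1 ≥ 3*v + 14 ∨ 2*y_1 ≤ 2*p + v + 2) ∧ (v = -8 → (11/2)*y_1 = 3*v + 36))
Answer: WP = ∀y_1. ((6*y_1 ≥ 3*v + 14 ∨ 2*y_1 ≤ 2*p + v + 2) ∧ (v = -8 → (11/2)*y_1 = 3*v + 36))


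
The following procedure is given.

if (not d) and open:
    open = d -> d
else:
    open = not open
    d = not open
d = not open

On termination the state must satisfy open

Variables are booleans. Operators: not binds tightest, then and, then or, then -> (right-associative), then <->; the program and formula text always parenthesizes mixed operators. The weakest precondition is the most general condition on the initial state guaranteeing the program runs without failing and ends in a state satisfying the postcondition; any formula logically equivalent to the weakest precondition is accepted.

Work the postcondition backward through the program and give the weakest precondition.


Working backward. After the program, open must hold.
Before d := not open: open
Then branch requires true; else branch requires not open.
Before the if: (not ((not d) and open)) -> (not open)
Answer: WP = (not ((not d) and open)) -> (not open)


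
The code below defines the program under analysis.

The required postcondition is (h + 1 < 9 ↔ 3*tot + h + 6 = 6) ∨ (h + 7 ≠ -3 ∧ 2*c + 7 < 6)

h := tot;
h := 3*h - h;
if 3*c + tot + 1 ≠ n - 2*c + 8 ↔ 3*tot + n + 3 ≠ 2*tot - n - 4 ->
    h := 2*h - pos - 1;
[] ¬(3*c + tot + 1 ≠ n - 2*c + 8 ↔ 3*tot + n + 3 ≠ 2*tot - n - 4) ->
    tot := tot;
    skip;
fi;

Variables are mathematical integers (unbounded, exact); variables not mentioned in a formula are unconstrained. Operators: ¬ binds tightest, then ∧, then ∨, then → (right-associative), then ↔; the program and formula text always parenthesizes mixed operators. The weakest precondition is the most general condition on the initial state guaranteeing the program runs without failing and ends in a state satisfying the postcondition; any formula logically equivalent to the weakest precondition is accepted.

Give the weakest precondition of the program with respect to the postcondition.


Working backward. After the program, the postcondition (h + 1 < 9 ↔ 3*tot + h + 6 = 6) ∨ (h + 7 ≠ -3 ∧ 2*c + 7 < 6) must hold; in canonical form it is (h < 8 ↔ h + 3*tot = 0) ∨ (h ≠ -10 ∧ 2*c < -1).
Then branch requires (2*h < pos + 9 ↔ 2*h + 3*tot = pos + 1) ∨ (2*h ≠ pos - 9 ∧ 2*c < -1); else branch requires (h < 8 ↔ h + 3*tot = 0) ∨ (h ≠ -10 ∧ 2*c < -1).
Before the if: ((5*c + tot ≠ n + 7 ↔ 2*n + tot ≠ -7) → ((2*h < pos + 9 ↔ 2*h + 3*tot = pos + 1) ∨ (2*h ≠ pos - 9 ∧ 2*c < -1))) ∧ ((¬(5*c + tot ≠ n + 7 ↔ 2*n + tot ≠ -7)) → ((h < 8 ↔ h + 3*tot = 0) ∨ (h ≠ -10 ∧ 2*c < -1)))
Before h := 3*h - h: ((5*c + tot ≠ n + 7 ↔ 2*n + tot ≠ -7) → ((4*h < pos + 9 ↔ 4*h + 3*tot = pos + 1) ∨ (4*h ≠ pos - 9 ∧ 2*c < -1))) ∧ ((¬(5*c + tot ≠ n + 7 ↔ 2*n + tot ≠ -7)) → ((2*h < 8 ↔ 2*h + 3*tot = 0) ∨ (2*h ≠ -10 ∧ 2*c < -1)))
Before h := tot: ((5*c + tot ≠ n + 7 ↔ 2*n + tot ≠ -7) → ((4*tot < pos + 9 ↔ 7*tot = pos + 1) ∨ (4*tot ≠ pos - 9 ∧ 2*c < -1))) ∧ ((¬(5*c + tot ≠ n + 7 ↔ 2*n + tot ≠ -7)) → ((2*tot < 8 ↔ 5*tot = 0) ∨ (2*tot ≠ -10 ∧ 2*c < -1)))
Answer: WP = ((5*c + tot ≠ n + 7 ↔ 2*n + tot ≠ -7) → ((4*tot < pos + 9 ↔ 7*tot = pos + 1) ∨ (4*tot ≠ pos - 9 ∧ 2*c < -1))) ∧ ((¬(5*c + tot ≠ n + 7 ↔ 2*n + tot ≠ -7)) → ((2*tot < 8 ↔ 5*tot = 0) ∨ (2*tot ≠ -10 ∧ 2*c < -1)))


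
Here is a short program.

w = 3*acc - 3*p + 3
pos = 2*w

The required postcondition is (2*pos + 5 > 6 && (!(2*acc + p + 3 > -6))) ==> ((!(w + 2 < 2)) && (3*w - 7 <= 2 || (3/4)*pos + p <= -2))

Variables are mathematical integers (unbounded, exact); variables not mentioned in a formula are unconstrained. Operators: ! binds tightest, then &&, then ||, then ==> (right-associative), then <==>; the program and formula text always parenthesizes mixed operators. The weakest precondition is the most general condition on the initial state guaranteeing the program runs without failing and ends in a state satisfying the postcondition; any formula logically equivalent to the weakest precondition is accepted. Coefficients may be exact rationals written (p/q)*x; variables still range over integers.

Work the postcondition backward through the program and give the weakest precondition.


Working backward. After the program, the postcondition (2*pos + 5 > 6 && (!(2*acc + p + 3 > -6))) ==> ((!(w + 2 < 2)) && (3*w - 7 <= 2 || (3/4)*pos + p <= -2)) must hold; in canonical form it is (2*pos > 1 && (!(2*acc + p > -9))) ==> ((!(w < 0)) && (3*w <= 9 || p + (3/4)*pos <= -2)).
Before pos := 2*w: (4*w > 1 && (!(2*acc + p > -9))) ==> ((!(w < 0)) && (3*w <= 9 || p + (3/2)*w <= -2))
Before w := 3*acc - 3*p + 3: (12*acc > 12*p - 11 && (!(2*acc + p > -9))) ==> ((!(3*acc < 3*p - 3)) && (9*acc <= 9*p || (9/2)*acc <= (7/2)*p - 13/2))
Answer: WP = (12*acc > 12*p - 11 && (!(2*acc + p > -9))) ==> ((!(3*acc < 3*p - 3)) && (9*acc <= 9*p || (9/2)*acc <= (7/2)*p - 13/2))


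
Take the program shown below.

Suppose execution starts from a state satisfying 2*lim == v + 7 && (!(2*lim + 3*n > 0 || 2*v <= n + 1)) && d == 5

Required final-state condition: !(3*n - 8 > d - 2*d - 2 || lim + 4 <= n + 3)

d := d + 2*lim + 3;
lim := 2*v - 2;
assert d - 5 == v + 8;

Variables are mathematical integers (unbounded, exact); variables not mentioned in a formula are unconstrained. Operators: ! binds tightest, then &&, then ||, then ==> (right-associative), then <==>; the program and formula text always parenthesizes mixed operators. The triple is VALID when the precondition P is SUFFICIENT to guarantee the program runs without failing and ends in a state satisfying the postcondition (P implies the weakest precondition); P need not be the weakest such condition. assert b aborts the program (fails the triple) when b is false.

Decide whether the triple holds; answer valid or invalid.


Working backward. After the program, the postcondition !(3*n - 8 > d - 2*d - 2 || lim + 4 <= n + 3) must hold; in canonical form it is !(d + 3*n > 6 || lim <= n - 1).
Before assert d - 5 == v + 8: d == v + 13 && (!(d + 3*n > 6 || lim <= n - 1))
Before lim := 2*v - 2: d == v + 13 && (!(d + 3*n > 6 || 2*v <= n + 1))
Before d := d + 2*lim + 3: d + 2*lim == v + 10 && (!(d + 2*lim + 3*n > 3 || 2*v <= n + 1))
The weakest precondition is d + 2*lim == v + 10 && (!(d + 2*lim + 3*n > 3 || 2*v <= n + 1)).
Check whether 2*lim == v + 7 && (!(2*lim + 3*n > 0 || 2*v <= n + 1)) && d == 5 implies it.
Countermodel: at the initial state d = 5, lim = 3, n = -4, v = -1, the precondition holds but the weakest precondition fails.
Answer: invalid


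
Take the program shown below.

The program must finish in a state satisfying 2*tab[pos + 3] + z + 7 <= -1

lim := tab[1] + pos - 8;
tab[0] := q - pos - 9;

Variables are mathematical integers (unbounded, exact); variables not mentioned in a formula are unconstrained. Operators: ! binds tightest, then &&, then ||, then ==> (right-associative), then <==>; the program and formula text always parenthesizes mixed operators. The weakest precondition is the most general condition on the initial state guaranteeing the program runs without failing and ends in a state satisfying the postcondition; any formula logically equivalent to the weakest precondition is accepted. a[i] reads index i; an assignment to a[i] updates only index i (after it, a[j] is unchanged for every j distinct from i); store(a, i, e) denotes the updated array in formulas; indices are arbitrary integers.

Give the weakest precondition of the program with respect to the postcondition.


Working backward. After the program, the postcondition 2*tab[pos + 3] + z + 7 <= -1 must hold; in canonical form it is 2*tab[pos + 3] + z <= -8.
Before tab[0] := q - pos - 9: 2*store(tab, 0, -pos + q - 9)[pos + 3] + z <= -8
Before lim := tab[1] + pos - 8: 2*store(tab, 0, -pos + q - 9)[pos + 3] + z <= -8
Answer: WP = 2*store(tab, 0, -pos + q - 9)[pos + 3] + z <= -8


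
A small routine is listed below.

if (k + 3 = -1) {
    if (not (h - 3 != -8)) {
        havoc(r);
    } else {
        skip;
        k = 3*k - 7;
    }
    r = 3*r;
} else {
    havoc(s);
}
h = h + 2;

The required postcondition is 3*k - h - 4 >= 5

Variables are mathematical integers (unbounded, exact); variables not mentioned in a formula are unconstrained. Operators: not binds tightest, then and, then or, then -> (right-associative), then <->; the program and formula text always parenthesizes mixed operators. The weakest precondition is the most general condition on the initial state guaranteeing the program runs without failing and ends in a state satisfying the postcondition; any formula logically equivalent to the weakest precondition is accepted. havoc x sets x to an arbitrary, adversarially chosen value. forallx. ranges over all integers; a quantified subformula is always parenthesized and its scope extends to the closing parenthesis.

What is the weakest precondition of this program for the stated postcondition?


Working backward. After the program, the postcondition 3*k - h - 4 >= 5 must hold; in canonical form it is 3*k >= h + 9.
Before h := h + 2: 3*k >= h + 11
Then branch requires ((not (h != -5)) -> 3*k >= h + 11) and (h != -5 -> 9*k >= h + 32); else branch requires 3*k >= h + 11.
Before the if: (k = -4 -> (((not (h != -5)) -> 3*k >= h + 11) and (h != -5 -> 9*k >= h + 32))) and ((not (k = -4)) -> 3*k >= h + 11)
Answer: WP = (k = -4 -> (((not (h != -5)) -> 3*k >= h + 11) and (h != -5 -> 9*k >= h + 32))) and ((not (k = -4)) -> 3*k >= h + 11)


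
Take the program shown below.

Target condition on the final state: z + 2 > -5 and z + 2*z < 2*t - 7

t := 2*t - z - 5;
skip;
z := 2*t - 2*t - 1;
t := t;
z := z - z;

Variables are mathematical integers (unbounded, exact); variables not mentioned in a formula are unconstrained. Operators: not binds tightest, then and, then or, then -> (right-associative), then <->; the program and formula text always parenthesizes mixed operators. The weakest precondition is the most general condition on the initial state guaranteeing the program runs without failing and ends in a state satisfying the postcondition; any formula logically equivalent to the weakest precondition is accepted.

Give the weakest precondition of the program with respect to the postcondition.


Working backward. After the program, the postcondition z + 2 > -5 and z + 2*z < 2*t - 7 must hold; in canonical form it is z > -7 and 3*z < 2*t - 7.
Before z := z - z: 2*t > 7
Before t := t: 2*t > 7
Before z := 2*t - 2*t - 1: 2*t > 7
Before skip: 2*t > 7
Before t := 2*t - z - 5: 4*t > 2*z + 17
Answer: WP = 4*t > 2*z + 17
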